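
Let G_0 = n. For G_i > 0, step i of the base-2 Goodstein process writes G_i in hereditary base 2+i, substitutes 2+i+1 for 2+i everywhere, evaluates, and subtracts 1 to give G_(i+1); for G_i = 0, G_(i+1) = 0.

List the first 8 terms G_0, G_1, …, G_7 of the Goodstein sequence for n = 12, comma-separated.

12, 107, 1065, 15685, 280019, 5764910, 134217867, 3486784574

[0] 12 ≡ 2^(2 + 1) + 2^2 (base 2). Lift 3: 108. −1: 107.
[1] 107 ≡ 3^(3 + 1) + 2·3^2 + 2·3 + 2 (base 3). Lift 4: 1066. −1: 1065.
[2] 1065 ≡ 4^(4 + 1) + 2·4^2 + 2·4 + 1 (base 4). Lift 5: 15686. −1: 15685.
[3] 15685 ≡ 5^(5 + 1) + 2·5^2 + 2·5 (base 5). Lift 6: 280020. −1: 280019.
[4] 280019 ≡ 6^(6 + 1) + 2·6^2 + 6 + 5 (base 6). Lift 7: 5764911. −1: 5764910.
[5] 5764910 ≡ 7^(7 + 1) + 2·7^2 + 7 + 4 (base 7). Lift 8: 134217868. −1: 134217867.
[6] 134217867 ≡ 8^(8 + 1) + 2·8^2 + 8 + 3 (base 8). Lift 9: 3486784575. −1: 3486784574.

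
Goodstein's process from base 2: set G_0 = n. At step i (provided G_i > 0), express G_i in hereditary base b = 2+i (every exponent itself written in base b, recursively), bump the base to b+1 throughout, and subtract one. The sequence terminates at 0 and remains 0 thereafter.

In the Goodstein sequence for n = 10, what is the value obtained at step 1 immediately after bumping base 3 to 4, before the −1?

1026

(0) 10|_2 = 2^(2 + 1) + 2 ↦ 3^(3 + 1) + 3|_3 = 84 ⇒ 83
(1) 83|_3 = 3^(3 + 1) + 2 ↦ 4^(4 + 1) + 2|_4 = 1026 ⇒ 1025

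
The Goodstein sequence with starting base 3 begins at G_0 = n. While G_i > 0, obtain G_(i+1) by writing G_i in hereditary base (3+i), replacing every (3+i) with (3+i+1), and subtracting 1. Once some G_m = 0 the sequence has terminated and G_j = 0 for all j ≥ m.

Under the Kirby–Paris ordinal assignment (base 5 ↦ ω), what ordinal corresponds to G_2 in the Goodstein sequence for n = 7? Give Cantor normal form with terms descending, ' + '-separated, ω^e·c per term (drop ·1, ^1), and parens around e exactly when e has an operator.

G_0 = 7. HB_3(7) = 2·3 + 1. Bump = 9. G_1 = 8.
G_1 = 8. HB_4(8) = 2·4. Bump = 10. G_2 = 9.
G_2 = 9. HB_5(9) = 5 + 4. Bump = 10. G_3 = 9.

ω + 4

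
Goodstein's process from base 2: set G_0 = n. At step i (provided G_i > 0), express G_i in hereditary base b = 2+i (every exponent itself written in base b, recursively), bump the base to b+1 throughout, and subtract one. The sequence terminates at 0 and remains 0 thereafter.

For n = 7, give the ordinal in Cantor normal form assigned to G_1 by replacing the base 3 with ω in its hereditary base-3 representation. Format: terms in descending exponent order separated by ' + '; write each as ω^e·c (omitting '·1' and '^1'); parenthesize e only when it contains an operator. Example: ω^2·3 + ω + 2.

i=0: 7 = 2^2 + 2 + 1 (b=2); 2→3: 3^3 + 3 + 1 = 31; 31−1 = 30
i=1: 30 = 3^3 + 3 (b=3); 3→4: 4^4 + 4 = 260; 260−1 = 259

ω^ω + ω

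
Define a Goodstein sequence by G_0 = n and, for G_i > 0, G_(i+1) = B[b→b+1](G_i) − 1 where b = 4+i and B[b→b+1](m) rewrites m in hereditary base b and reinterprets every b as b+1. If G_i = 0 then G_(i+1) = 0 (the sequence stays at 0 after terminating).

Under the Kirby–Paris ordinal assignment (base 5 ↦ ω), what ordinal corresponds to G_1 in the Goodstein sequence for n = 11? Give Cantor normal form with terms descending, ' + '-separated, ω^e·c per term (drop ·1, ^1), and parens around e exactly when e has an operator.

step 0: 11 = 2·4 + 3; sub 5 for 4: 2·5 + 3; = 13; G_1 = 13−1 = 12
step 1: 12 = 2·5 + 2; sub 6 for 5: 2·6 + 2; = 14; G_2 = 14−1 = 13

ω·2 + 2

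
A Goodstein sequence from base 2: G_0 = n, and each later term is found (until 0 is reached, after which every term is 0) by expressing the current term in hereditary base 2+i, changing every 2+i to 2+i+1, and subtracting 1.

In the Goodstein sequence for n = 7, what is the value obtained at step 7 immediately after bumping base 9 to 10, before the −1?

G_0=7  [base 2] 2^2 + 2 + 1  →[2↦3]→  3^3 + 3 + 1 = 31  −1 ⇒ G_1=30
G_1=30  [base 3] 3^3 + 3  →[3↦4]→  4^4 + 4 = 260  −1 ⇒ G_2=259
G_2=259  [base 4] 4^4 + 3  →[4↦5]→  5^5 + 3 = 3128  −1 ⇒ G_3=3127
G_3=3127  [base 5] 5^5 + 2  →[5↦6]→  6^6 + 2 = 46658  −1 ⇒ G_4=46657
G_4=46657  [base 6] 6^6 + 1  →[6↦7]→  7^7 + 1 = 823544  −1 ⇒ G_5=823543
G_5=823543  [base 7] 7^7  →[7↦8]→  8^8 = 16777216  −1 ⇒ G_6=16777215
G_6=16777215  [base 8] 7·8^7 + 7·8^6 + 7·8^5 + 7·8^4 + 7·8^3 + 7·8^2 + 7·8 + 7  →[8↦9]→  7·9^7 + 7·9^6 + 7·9^5 + 7·9^4 + 7·9^3 + 7·9^2 + 7·9 + 7 = 37665880  −1 ⇒ G_7=37665879
G_7=37665879  [base 9] 7·9^7 + 7·9^6 + 7·9^5 + 7·9^4 + 7·9^3 + 7·9^2 + 7·9 + 6  →[9↦10]→  7·10^7 + 7·10^6 + 7·10^5 + 7·10^4 + 7·10^3 + 7·10^2 + 7·10 + 6 = 77777776  −1 ⇒ G_8=77777775

77777776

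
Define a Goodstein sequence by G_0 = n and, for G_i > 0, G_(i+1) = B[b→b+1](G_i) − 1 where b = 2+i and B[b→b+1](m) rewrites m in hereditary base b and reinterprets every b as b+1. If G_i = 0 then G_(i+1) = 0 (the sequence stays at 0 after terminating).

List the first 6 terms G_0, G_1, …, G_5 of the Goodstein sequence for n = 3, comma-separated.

3, 3, 3, 2, 1, 0

base 2: 3 = 2 + 1; at 3: 3 + 1 = 4; next = 3
base 3: 3 = 3; at 4: 4 = 4; next = 3
base 4: 3 = 3; at 5: 3 = 3; next = 2
base 5: 2 = 2; at 6: 2 = 2; next = 1
base 6: 1 = 1; at 7: 1 = 1; next = 0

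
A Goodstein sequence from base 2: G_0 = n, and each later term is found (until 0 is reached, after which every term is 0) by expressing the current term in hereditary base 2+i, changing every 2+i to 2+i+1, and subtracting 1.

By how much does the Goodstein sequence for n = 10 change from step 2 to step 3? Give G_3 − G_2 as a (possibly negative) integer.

14600

step 0: 10 = 2^(2 + 1) + 2; sub 3 for 2: 3^(3 + 1) + 3; = 84; G_1 = 84−1 = 83
step 1: 83 = 3^(3 + 1) + 2; sub 4 for 3: 4^(4 + 1) + 2; = 1026; G_2 = 1026−1 = 1025
step 2: 1025 = 4^(4 + 1) + 1; sub 5 for 4: 5^(5 + 1) + 1; = 15626; G_3 = 15626−1 = 15625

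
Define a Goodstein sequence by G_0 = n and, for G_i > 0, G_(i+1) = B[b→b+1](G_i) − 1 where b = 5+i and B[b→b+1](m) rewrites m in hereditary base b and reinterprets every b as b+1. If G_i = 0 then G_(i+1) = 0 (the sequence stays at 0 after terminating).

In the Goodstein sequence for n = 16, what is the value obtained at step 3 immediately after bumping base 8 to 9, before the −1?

16 —HB5→ 3·5 + 1 —bump→ 3·6 + 1 = 19 —(−1)→ 18
18 —HB6→ 3·6 —bump→ 3·7 = 21 —(−1)→ 20
20 —HB7→ 2·7 + 6 —bump→ 2·8 + 6 = 22 —(−1)→ 21

23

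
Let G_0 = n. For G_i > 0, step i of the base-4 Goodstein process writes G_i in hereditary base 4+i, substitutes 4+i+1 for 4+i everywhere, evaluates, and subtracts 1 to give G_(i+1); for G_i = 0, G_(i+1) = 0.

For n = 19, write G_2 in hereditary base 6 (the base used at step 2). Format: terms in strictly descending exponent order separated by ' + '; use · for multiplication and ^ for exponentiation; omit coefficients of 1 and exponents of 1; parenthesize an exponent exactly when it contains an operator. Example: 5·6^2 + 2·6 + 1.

(0) 19|_4 = 4^2 + 3 ↦ 5^2 + 3|_5 = 28 ⇒ 27
(1) 27|_5 = 5^2 + 2 ↦ 6^2 + 2|_6 = 38 ⇒ 37
(2) 37|_6 = 6^2 + 1 ↦ 7^2 + 1|_7 = 50 ⇒ 49

6^2 + 1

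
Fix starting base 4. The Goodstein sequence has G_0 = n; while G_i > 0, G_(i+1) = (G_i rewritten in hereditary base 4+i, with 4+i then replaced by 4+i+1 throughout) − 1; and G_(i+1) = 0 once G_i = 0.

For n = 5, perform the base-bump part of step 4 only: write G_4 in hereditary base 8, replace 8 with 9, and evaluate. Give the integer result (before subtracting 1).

3

(0) 5|_4 = 4 + 1 ↦ 5 + 1|_5 = 6 ⇒ 5
(1) 5|_5 = 5 ↦ 6|_6 = 6 ⇒ 5
(2) 5|_6 = 5 ↦ 5|_7 = 5 ⇒ 4
(3) 4|_7 = 4 ↦ 4|_8 = 4 ⇒ 3
(4) 3|_8 = 3 ↦ 3|_9 = 3 ⇒ 2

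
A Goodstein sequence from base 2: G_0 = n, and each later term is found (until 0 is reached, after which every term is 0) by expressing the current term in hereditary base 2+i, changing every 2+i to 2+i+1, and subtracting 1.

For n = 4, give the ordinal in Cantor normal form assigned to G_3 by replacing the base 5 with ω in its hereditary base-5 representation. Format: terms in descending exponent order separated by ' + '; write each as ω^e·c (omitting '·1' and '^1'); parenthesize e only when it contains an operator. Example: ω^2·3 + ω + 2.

ω^2·2 + ω·2

i=0: 4 = 2^2 (b=2); 2→3: 3^3 = 27; 27−1 = 26
i=1: 26 = 2·3^2 + 2·3 + 2 (b=3); 3→4: 2·4^2 + 2·4 + 2 = 42; 42−1 = 41
i=2: 41 = 2·4^2 + 2·4 + 1 (b=4); 4→5: 2·5^2 + 2·5 + 1 = 61; 61−1 = 60
i=3: 60 = 2·5^2 + 2·5 (b=5); 5→6: 2·6^2 + 2·6 = 84; 84−1 = 83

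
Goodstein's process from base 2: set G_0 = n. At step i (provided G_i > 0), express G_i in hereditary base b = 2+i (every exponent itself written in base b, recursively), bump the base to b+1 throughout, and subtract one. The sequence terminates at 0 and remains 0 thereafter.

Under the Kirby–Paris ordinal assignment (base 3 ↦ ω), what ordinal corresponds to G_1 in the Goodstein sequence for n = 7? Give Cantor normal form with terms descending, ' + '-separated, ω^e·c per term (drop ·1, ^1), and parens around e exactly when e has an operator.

ω^ω + ω

7 —HB2→ 2^2 + 2 + 1 —bump→ 3^3 + 3 + 1 = 31 —(−1)→ 30
30 —HB3→ 3^3 + 3 —bump→ 4^4 + 4 = 260 —(−1)→ 259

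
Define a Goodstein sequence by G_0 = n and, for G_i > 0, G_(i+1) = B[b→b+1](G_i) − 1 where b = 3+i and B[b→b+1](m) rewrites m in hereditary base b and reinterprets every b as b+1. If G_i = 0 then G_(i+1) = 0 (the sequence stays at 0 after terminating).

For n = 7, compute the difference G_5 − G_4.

[0] 7 ≡ 2·3 + 1 (base 3). Lift 4: 9. −1: 8.
[1] 8 ≡ 2·4 (base 4). Lift 5: 10. −1: 9.
[2] 9 ≡ 5 + 4 (base 5). Lift 6: 10. −1: 9.
[3] 9 ≡ 6 + 3 (base 6). Lift 7: 10. −1: 9.
[4] 9 ≡ 7 + 2 (base 7). Lift 8: 10. −1: 9.

0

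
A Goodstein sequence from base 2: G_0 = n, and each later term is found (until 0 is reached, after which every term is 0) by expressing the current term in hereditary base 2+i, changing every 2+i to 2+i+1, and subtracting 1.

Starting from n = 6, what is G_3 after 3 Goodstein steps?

3125

6 —HB2→ 2^2 + 2 —bump→ 3^3 + 3 = 30 —(−1)→ 29
29 —HB3→ 3^3 + 2 —bump→ 4^4 + 2 = 258 —(−1)→ 257
257 —HB4→ 4^4 + 1 —bump→ 5^5 + 1 = 3126 —(−1)→ 3125
3125 —HB5→ 5^5 —bump→ 6^6 = 46656 —(−1)→ 46655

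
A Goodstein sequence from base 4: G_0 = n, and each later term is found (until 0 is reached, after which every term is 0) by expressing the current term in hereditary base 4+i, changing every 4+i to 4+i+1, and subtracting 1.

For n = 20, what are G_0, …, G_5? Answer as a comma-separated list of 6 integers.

G_0=20  [base 4] 4^2 + 4  →[4↦5]→  5^2 + 5 = 30  −1 ⇒ G_1=29
G_1=29  [base 5] 5^2 + 4  →[5↦6]→  6^2 + 4 = 40  −1 ⇒ G_2=39
G_2=39  [base 6] 6^2 + 3  →[6↦7]→  7^2 + 3 = 52  −1 ⇒ G_3=51
G_3=51  [base 7] 7^2 + 2  →[7↦8]→  8^2 + 2 = 66  −1 ⇒ G_4=65
G_4=65  [base 8] 8^2 + 1  →[8↦9]→  9^2 + 1 = 82  −1 ⇒ G_5=81

20, 29, 39, 51, 65, 81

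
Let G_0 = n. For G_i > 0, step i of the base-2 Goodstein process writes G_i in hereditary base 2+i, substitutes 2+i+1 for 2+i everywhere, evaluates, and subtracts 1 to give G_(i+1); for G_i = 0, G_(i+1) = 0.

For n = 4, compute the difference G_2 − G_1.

15

[0] 4 ≡ 2^2 (base 2). Lift 3: 27. −1: 26.
[1] 26 ≡ 2·3^2 + 2·3 + 2 (base 3). Lift 4: 42. −1: 41.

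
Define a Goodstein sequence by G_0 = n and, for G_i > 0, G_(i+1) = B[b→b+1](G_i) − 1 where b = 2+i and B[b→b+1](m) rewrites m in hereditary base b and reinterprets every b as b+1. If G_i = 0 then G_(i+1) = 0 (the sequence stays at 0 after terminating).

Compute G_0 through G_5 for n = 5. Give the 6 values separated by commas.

5, 27, 255, 467, 775, 1197

[0] 5 ≡ 2^2 + 1 (base 2). Lift 3: 28. −1: 27.
[1] 27 ≡ 3^3 (base 3). Lift 4: 256. −1: 255.
[2] 255 ≡ 3·4^3 + 3·4^2 + 3·4 + 3 (base 4). Lift 5: 468. −1: 467.
[3] 467 ≡ 3·5^3 + 3·5^2 + 3·5 + 2 (base 5). Lift 6: 776. −1: 775.
[4] 775 ≡ 3·6^3 + 3·6^2 + 3·6 + 1 (base 6). Lift 7: 1198. −1: 1197.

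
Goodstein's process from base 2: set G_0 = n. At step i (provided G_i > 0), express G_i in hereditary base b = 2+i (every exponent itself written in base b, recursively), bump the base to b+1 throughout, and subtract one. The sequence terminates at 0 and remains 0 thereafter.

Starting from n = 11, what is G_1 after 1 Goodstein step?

base 2: 11 = 2^(2 + 1) + 2 + 1; at 3: 3^(3 + 1) + 3 + 1 = 85; next = 84
base 3: 84 = 3^(3 + 1) + 3; at 4: 4^(4 + 1) + 4 = 1028; next = 1027

84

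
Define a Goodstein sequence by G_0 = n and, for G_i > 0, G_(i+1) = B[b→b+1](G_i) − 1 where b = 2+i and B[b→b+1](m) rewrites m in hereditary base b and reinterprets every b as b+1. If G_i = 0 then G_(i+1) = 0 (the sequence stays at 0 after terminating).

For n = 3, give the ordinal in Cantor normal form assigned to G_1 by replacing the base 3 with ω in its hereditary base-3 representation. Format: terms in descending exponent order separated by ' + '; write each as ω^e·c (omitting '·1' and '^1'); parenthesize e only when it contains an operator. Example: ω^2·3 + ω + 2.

ω

step 0: 3 = 2 + 1; sub 3 for 2: 3 + 1; = 4; G_1 = 4−1 = 3
step 1: 3 = 3; sub 4 for 3: 4; = 4; G_2 = 4−1 = 3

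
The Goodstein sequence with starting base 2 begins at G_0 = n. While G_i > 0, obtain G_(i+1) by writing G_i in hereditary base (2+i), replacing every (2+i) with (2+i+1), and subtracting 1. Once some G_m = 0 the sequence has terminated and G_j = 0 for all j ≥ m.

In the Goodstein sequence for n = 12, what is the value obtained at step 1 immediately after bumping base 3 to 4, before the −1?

i=0: 12 = 2^(2 + 1) + 2^2 (b=2); 2→3: 3^(3 + 1) + 3^3 = 108; 108−1 = 107
i=1: 107 = 3^(3 + 1) + 2·3^2 + 2·3 + 2 (b=3); 3→4: 4^(4 + 1) + 2·4^2 + 2·4 + 2 = 1066; 1066−1 = 1065

1066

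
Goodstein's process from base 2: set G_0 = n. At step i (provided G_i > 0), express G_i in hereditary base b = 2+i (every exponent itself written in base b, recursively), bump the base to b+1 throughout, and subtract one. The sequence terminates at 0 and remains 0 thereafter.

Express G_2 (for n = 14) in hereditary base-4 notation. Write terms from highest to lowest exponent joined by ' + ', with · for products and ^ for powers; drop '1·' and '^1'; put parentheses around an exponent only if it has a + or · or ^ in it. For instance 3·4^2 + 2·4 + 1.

4^(4 + 1) + 4^4 + 1

G_0 = 14. HB_2(14) = 2^(2 + 1) + 2^2 + 2. Bump = 111. G_1 = 110.
G_1 = 110. HB_3(110) = 3^(3 + 1) + 3^3 + 2. Bump = 1282. G_2 = 1281.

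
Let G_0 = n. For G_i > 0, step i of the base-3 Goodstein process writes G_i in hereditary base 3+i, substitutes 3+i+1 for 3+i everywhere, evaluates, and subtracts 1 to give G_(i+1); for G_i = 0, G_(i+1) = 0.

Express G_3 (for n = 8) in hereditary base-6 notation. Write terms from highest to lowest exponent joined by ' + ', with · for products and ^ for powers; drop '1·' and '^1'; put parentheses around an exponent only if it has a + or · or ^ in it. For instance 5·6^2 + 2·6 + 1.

6 + 5

G_0 = 8. HB_3(8) = 2·3 + 2. Bump = 10. G_1 = 9.
G_1 = 9. HB_4(9) = 2·4 + 1. Bump = 11. G_2 = 10.
G_2 = 10. HB_5(10) = 2·5. Bump = 12. G_3 = 11.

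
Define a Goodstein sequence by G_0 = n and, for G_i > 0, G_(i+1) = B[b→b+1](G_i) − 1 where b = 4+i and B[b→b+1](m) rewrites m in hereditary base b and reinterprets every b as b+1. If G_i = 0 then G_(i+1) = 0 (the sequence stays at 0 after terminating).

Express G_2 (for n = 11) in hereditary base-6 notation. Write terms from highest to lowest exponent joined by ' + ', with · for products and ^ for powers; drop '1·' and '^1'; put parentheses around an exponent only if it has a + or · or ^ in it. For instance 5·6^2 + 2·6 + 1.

G_0=11  [base 4] 2·4 + 3  →[4↦5]→  2·5 + 3 = 13  −1 ⇒ G_1=12
G_1=12  [base 5] 2·5 + 2  →[5↦6]→  2·6 + 2 = 14  −1 ⇒ G_2=13

2·6 + 1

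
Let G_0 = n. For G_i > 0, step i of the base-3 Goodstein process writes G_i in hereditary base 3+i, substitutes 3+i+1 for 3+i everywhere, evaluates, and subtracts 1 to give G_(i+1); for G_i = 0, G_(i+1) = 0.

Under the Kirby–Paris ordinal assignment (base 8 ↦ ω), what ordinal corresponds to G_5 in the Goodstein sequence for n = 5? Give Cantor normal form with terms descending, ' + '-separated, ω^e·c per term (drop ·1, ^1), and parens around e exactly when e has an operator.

5 —HB3→ 3 + 2 —bump→ 4 + 2 = 6 —(−1)→ 5
5 —HB4→ 4 + 1 —bump→ 5 + 1 = 6 —(−1)→ 5
5 —HB5→ 5 —bump→ 6 = 6 —(−1)→ 5
5 —HB6→ 5 —bump→ 5 = 5 —(−1)→ 4
4 —HB7→ 4 —bump→ 4 = 4 —(−1)→ 3
3 —HB8→ 3 —bump→ 3 = 3 —(−1)→ 2

3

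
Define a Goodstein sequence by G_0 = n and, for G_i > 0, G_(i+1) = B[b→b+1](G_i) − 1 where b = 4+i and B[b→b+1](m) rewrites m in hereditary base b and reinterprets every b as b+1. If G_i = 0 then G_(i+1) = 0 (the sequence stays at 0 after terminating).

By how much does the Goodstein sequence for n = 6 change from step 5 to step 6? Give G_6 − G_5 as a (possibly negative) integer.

-1

i=0: 6 = 4 + 2 (b=4); 4→5: 5 + 2 = 7; 7−1 = 6
i=1: 6 = 5 + 1 (b=5); 5→6: 6 + 1 = 7; 7−1 = 6
i=2: 6 = 6 (b=6); 6→7: 7 = 7; 7−1 = 6
i=3: 6 = 6 (b=7); 7→8: 6 = 6; 6−1 = 5
i=4: 5 = 5 (b=8); 8→9: 5 = 5; 5−1 = 4
i=5: 4 = 4 (b=9); 9→10: 4 = 4; 4−1 = 3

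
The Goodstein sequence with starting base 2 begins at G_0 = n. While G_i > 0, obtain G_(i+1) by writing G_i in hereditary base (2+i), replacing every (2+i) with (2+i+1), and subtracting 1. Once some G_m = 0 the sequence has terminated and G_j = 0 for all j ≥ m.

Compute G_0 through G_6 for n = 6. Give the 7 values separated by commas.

6, 29, 257, 3125, 46655, 98039, 187243

base 2: 6 = 2^2 + 2; at 3: 3^3 + 3 = 30; next = 29
base 3: 29 = 3^3 + 2; at 4: 4^4 + 2 = 258; next = 257
base 4: 257 = 4^4 + 1; at 5: 5^5 + 1 = 3126; next = 3125
base 5: 3125 = 5^5; at 6: 6^6 = 46656; next = 46655
base 6: 46655 = 5·6^5 + 5·6^4 + 5·6^3 + 5·6^2 + 5·6 + 5; at 7: 5·7^5 + 5·7^4 + 5·7^3 + 5·7^2 + 5·7 + 5 = 98040; next = 98039
base 7: 98039 = 5·7^5 + 5·7^4 + 5·7^3 + 5·7^2 + 5·7 + 4; at 8: 5·8^5 + 5·8^4 + 5·8^3 + 5·8^2 + 5·8 + 4 = 187244; next = 187243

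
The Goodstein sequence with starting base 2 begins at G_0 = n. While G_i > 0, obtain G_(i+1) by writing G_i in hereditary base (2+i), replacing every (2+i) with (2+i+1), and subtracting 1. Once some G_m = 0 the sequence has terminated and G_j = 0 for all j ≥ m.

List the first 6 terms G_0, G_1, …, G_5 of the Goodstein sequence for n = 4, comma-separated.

4, 26, 41, 60, 83, 109

i=0: 4 = 2^2 (b=2); 2→3: 3^3 = 27; 27−1 = 26
i=1: 26 = 2·3^2 + 2·3 + 2 (b=3); 3→4: 2·4^2 + 2·4 + 2 = 42; 42−1 = 41
i=2: 41 = 2·4^2 + 2·4 + 1 (b=4); 4→5: 2·5^2 + 2·5 + 1 = 61; 61−1 = 60
i=3: 60 = 2·5^2 + 2·5 (b=5); 5→6: 2·6^2 + 2·6 = 84; 84−1 = 83
i=4: 83 = 2·6^2 + 6 + 5 (b=6); 6→7: 2·7^2 + 7 + 5 = 110; 110−1 = 109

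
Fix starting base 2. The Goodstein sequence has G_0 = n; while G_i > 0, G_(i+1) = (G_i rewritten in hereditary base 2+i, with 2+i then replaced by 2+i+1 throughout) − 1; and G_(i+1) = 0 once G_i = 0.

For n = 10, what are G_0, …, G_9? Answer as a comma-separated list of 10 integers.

10 —HB2→ 2^(2 + 1) + 2 —bump→ 3^(3 + 1) + 3 = 84 —(−1)→ 83
83 —HB3→ 3^(3 + 1) + 2 —bump→ 4^(4 + 1) + 2 = 1026 —(−1)→ 1025
1025 —HB4→ 4^(4 + 1) + 1 —bump→ 5^(5 + 1) + 1 = 15626 —(−1)→ 15625
15625 —HB5→ 5^(5 + 1) —bump→ 6^(6 + 1) = 279936 —(−1)→ 279935
279935 —HB6→ 5·6^6 + 5·6^5 + 5·6^4 + 5·6^3 + 5·6^2 + 5·6 + 5 —bump→ 5·7^7 + 5·7^5 + 5·7^4 + 5·7^3 + 5·7^2 + 5·7 + 5 = 4215755 —(−1)→ 4215754
4215754 —HB7→ 5·7^7 + 5·7^5 + 5·7^4 + 5·7^3 + 5·7^2 + 5·7 + 4 —bump→ 5·8^8 + 5·8^5 + 5·8^4 + 5·8^3 + 5·8^2 + 5·8 + 4 = 84073324 —(−1)→ 84073323
84073323 —HB8→ 5·8^8 + 5·8^5 + 5·8^4 + 5·8^3 + 5·8^2 + 5·8 + 3 —bump→ 5·9^9 + 5·9^5 + 5·9^4 + 5·9^3 + 5·9^2 + 5·9 + 3 = 1937434593 —(−1)→ 1937434592
1937434592 —HB9→ 5·9^9 + 5·9^5 + 5·9^4 + 5·9^3 + 5·9^2 + 5·9 + 2 —bump→ 5·10^10 + 5·10^5 + 5·10^4 + 5·10^3 + 5·10^2 + 5·10 + 2 = 50000555552 —(−1)→ 50000555551
50000555551 —HB10→ 5·10^10 + 5·10^5 + 5·10^4 + 5·10^3 + 5·10^2 + 5·10 + 1 —bump→ 5·11^11 + 5·11^5 + 5·11^4 + 5·11^3 + 5·11^2 + 5·11 + 1 = 1426559238831 —(−1)→ 1426559238830

10, 83, 1025, 15625, 279935, 4215754, 84073323, 1937434592, 50000555551, 1426559238830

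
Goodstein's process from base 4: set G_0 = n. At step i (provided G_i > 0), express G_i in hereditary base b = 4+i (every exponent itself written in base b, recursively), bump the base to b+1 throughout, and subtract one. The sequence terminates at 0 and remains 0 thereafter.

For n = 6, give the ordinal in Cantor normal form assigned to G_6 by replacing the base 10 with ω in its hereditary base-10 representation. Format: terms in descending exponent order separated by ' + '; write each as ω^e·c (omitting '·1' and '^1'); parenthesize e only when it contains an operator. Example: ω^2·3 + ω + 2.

G_0 = 6. HB_4(6) = 4 + 2. Bump = 7. G_1 = 6.
G_1 = 6. HB_5(6) = 5 + 1. Bump = 7. G_2 = 6.
G_2 = 6. HB_6(6) = 6. Bump = 7. G_3 = 6.
G_3 = 6. HB_7(6) = 6. Bump = 6. G_4 = 5.
G_4 = 5. HB_8(5) = 5. Bump = 5. G_5 = 4.
G_5 = 4. HB_9(4) = 4. Bump = 4. G_6 = 3.

3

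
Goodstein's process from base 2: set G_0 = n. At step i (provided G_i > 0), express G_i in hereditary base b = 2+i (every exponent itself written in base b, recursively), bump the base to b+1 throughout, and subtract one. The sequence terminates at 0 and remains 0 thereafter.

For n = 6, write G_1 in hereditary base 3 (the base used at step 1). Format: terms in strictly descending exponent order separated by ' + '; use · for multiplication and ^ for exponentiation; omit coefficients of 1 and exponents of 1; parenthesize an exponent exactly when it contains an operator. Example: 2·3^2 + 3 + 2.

3^3 + 2

(0) 6|_2 = 2^2 + 2 ↦ 3^3 + 3|_3 = 30 ⇒ 29
(1) 29|_3 = 3^3 + 2 ↦ 4^4 + 2|_4 = 258 ⇒ 257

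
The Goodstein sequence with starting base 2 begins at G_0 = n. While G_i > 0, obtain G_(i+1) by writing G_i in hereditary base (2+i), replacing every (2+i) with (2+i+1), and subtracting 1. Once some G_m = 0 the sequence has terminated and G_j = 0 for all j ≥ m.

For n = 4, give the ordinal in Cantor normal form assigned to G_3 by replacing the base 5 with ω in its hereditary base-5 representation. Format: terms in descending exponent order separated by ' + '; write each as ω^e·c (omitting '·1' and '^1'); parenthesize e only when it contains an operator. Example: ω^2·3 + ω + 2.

ω^2·2 + ω·2

i=0: 4 = 2^2 (b=2); 2→3: 3^3 = 27; 27−1 = 26
i=1: 26 = 2·3^2 + 2·3 + 2 (b=3); 3→4: 2·4^2 + 2·4 + 2 = 42; 42−1 = 41
i=2: 41 = 2·4^2 + 2·4 + 1 (b=4); 4→5: 2·5^2 + 2·5 + 1 = 61; 61−1 = 60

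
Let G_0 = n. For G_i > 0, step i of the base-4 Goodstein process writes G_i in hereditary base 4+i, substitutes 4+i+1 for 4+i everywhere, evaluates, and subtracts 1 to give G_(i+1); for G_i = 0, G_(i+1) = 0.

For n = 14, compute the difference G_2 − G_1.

2

step 0: 14 = 3·4 + 2; sub 5 for 4: 3·5 + 2; = 17; G_1 = 17−1 = 16
step 1: 16 = 3·5 + 1; sub 6 for 5: 3·6 + 1; = 19; G_2 = 19−1 = 18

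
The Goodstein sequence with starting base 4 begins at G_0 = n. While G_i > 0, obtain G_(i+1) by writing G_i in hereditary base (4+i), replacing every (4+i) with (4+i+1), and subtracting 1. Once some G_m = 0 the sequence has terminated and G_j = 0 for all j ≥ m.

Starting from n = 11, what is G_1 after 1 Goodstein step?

12

[0] 11 ≡ 2·4 + 3 (base 4). Lift 5: 13. −1: 12.
[1] 12 ≡ 2·5 + 2 (base 5). Lift 6: 14. −1: 13.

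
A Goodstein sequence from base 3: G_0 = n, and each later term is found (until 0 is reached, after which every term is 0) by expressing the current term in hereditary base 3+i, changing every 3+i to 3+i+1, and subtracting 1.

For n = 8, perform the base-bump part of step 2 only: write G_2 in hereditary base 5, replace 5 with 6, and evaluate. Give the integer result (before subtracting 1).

12

base 3: 8 = 2·3 + 2; at 4: 2·4 + 2 = 10; next = 9
base 4: 9 = 2·4 + 1; at 5: 2·5 + 1 = 11; next = 10
base 5: 10 = 2·5; at 6: 2·6 = 12; next = 11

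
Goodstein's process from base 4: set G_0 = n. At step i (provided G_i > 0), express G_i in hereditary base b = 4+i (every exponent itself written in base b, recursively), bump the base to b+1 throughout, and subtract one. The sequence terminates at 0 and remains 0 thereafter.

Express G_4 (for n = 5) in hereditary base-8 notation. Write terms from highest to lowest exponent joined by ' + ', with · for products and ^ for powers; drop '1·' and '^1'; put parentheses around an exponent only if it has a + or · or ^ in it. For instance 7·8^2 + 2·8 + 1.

G_0=5  [base 4] 4 + 1  →[4↦5]→  5 + 1 = 6  −1 ⇒ G_1=5
G_1=5  [base 5] 5  →[5↦6]→  6 = 6  −1 ⇒ G_2=5
G_2=5  [base 6] 5  →[6↦7]→  5 = 5  −1 ⇒ G_3=4
G_3=4  [base 7] 4  →[7↦8]→  4 = 4  −1 ⇒ G_4=3
G_4=3  [base 8] 3  →[8↦9]→  3 = 3  −1 ⇒ G_5=2

3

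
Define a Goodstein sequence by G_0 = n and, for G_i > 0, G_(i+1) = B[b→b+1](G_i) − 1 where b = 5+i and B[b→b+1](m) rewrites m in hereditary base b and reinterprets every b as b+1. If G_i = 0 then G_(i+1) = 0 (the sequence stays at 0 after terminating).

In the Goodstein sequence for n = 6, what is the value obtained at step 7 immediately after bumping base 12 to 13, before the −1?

1

i=0: 6 = 5 + 1 (b=5); 5→6: 6 + 1 = 7; 7−1 = 6
i=1: 6 = 6 (b=6); 6→7: 7 = 7; 7−1 = 6
i=2: 6 = 6 (b=7); 7→8: 6 = 6; 6−1 = 5
i=3: 5 = 5 (b=8); 8→9: 5 = 5; 5−1 = 4
i=4: 4 = 4 (b=9); 9→10: 4 = 4; 4−1 = 3
i=5: 3 = 3 (b=10); 10→11: 3 = 3; 3−1 = 2
i=6: 2 = 2 (b=11); 11→12: 2 = 2; 2−1 = 1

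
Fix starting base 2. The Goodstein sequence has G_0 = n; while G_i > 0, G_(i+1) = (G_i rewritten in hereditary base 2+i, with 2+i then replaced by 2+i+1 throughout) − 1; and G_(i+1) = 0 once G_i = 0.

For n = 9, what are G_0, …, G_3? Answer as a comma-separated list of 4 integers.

[0] 9 ≡ 2^(2 + 1) + 1 (base 2). Lift 3: 82. −1: 81.
[1] 81 ≡ 3^(3 + 1) (base 3). Lift 4: 1024. −1: 1023.
[2] 1023 ≡ 3·4^4 + 3·4^3 + 3·4^2 + 3·4 + 3 (base 4). Lift 5: 9843. −1: 9842.

9, 81, 1023, 9842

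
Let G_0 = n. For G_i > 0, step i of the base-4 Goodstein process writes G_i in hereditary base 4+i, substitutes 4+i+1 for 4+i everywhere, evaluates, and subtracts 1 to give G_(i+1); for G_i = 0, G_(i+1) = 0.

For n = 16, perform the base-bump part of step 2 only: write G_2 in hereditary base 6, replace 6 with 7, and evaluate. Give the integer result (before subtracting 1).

16 —HB4→ 4^2 —bump→ 5^2 = 25 —(−1)→ 24
24 —HB5→ 4·5 + 4 —bump→ 4·6 + 4 = 28 —(−1)→ 27
27 —HB6→ 4·6 + 3 —bump→ 4·7 + 3 = 31 —(−1)→ 30

31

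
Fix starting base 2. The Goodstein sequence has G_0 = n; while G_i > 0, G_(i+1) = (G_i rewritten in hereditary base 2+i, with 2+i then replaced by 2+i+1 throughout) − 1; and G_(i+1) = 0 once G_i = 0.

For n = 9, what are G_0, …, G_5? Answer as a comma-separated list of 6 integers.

step 0: 9 = 2^(2 + 1) + 1; sub 3 for 2: 3^(3 + 1) + 1; = 82; G_1 = 82−1 = 81
step 1: 81 = 3^(3 + 1); sub 4 for 3: 4^(4 + 1); = 1024; G_2 = 1024−1 = 1023
step 2: 1023 = 3·4^4 + 3·4^3 + 3·4^2 + 3·4 + 3; sub 5 for 4: 3·5^5 + 3·5^3 + 3·5^2 + 3·5 + 3; = 9843; G_3 = 9843−1 = 9842
step 3: 9842 = 3·5^5 + 3·5^3 + 3·5^2 + 3·5 + 2; sub 6 for 5: 3·6^6 + 3·6^3 + 3·6^2 + 3·6 + 2; = 140744; G_4 = 140744−1 = 140743
step 4: 140743 = 3·6^6 + 3·6^3 + 3·6^2 + 3·6 + 1; sub 7 for 6: 3·7^7 + 3·7^3 + 3·7^2 + 3·7 + 1; = 2471827; G_5 = 2471827−1 = 2471826

9, 81, 1023, 9842, 140743, 2471826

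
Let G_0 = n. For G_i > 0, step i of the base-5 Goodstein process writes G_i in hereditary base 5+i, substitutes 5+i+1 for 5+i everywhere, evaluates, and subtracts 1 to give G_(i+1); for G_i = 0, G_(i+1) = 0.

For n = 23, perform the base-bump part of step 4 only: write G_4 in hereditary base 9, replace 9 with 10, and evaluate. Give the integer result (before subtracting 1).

[0] 23 ≡ 4·5 + 3 (base 5). Lift 6: 27. −1: 26.
[1] 26 ≡ 4·6 + 2 (base 6). Lift 7: 30. −1: 29.
[2] 29 ≡ 4·7 + 1 (base 7). Lift 8: 33. −1: 32.
[3] 32 ≡ 4·8 (base 8). Lift 9: 36. −1: 35.
[4] 35 ≡ 3·9 + 8 (base 9). Lift 10: 38. −1: 37.

38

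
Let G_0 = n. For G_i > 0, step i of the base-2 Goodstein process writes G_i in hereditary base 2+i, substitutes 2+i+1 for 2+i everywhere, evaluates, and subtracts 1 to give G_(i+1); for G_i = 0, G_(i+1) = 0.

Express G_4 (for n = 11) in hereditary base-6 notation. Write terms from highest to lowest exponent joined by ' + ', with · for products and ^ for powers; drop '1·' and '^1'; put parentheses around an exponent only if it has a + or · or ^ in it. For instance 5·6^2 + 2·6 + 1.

6^(6 + 1) + 1

[0] 11 ≡ 2^(2 + 1) + 2 + 1 (base 2). Lift 3: 85. −1: 84.
[1] 84 ≡ 3^(3 + 1) + 3 (base 3). Lift 4: 1028. −1: 1027.
[2] 1027 ≡ 4^(4 + 1) + 3 (base 4). Lift 5: 15628. −1: 15627.
[3] 15627 ≡ 5^(5 + 1) + 2 (base 5). Lift 6: 279938. −1: 279937.
[4] 279937 ≡ 6^(6 + 1) + 1 (base 6). Lift 7: 5764802. −1: 5764801.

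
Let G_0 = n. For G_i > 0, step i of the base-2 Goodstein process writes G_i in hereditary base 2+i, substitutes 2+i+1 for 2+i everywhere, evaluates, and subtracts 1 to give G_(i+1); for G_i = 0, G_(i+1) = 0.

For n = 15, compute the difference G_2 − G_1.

1172

[0] 15 ≡ 2^(2 + 1) + 2^2 + 2 + 1 (base 2). Lift 3: 112. −1: 111.
[1] 111 ≡ 3^(3 + 1) + 3^3 + 3 (base 3). Lift 4: 1284. −1: 1283.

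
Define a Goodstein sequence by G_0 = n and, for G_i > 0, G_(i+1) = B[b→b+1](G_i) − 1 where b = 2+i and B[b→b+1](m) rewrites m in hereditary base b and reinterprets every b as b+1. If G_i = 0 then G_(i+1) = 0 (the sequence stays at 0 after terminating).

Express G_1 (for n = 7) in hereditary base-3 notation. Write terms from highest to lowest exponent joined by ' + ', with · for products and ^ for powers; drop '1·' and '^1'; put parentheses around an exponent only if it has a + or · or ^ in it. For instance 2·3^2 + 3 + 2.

G_0 = 7. HB_2(7) = 2^2 + 2 + 1. Bump = 31. G_1 = 30.
G_1 = 30. HB_3(30) = 3^3 + 3. Bump = 260. G_2 = 259.

3^3 + 3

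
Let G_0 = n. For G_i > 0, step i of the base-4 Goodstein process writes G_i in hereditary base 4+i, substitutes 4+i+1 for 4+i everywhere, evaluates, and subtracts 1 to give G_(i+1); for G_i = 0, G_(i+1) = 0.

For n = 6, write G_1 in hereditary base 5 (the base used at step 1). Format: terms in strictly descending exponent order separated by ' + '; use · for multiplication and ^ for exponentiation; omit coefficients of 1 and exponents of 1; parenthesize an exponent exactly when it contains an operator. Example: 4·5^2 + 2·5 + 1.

5 + 1

[0] 6 ≡ 4 + 2 (base 4). Lift 5: 7. −1: 6.
[1] 6 ≡ 5 + 1 (base 5). Lift 6: 7. −1: 6.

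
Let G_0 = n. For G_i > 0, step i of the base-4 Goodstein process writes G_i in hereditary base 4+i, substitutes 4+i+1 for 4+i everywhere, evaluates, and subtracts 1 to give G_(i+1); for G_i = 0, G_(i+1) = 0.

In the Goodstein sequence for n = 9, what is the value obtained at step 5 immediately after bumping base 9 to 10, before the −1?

[0] 9 ≡ 2·4 + 1 (base 4). Lift 5: 11. −1: 10.
[1] 10 ≡ 2·5 (base 5). Lift 6: 12. −1: 11.
[2] 11 ≡ 6 + 5 (base 6). Lift 7: 12. −1: 11.
[3] 11 ≡ 7 + 4 (base 7). Lift 8: 12. −1: 11.
[4] 11 ≡ 8 + 3 (base 8). Lift 9: 12. −1: 11.
[5] 11 ≡ 9 + 2 (base 9). Lift 10: 12. −1: 11.

12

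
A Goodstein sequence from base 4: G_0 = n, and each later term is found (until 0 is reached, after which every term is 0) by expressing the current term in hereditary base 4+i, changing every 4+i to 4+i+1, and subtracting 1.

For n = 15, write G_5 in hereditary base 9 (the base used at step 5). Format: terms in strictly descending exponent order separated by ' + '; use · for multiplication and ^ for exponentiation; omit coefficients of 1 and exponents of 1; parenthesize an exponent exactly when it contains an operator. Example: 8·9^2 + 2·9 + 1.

2·9 + 6

step 0: 15 = 3·4 + 3; sub 5 for 4: 3·5 + 3; = 18; G_1 = 18−1 = 17
step 1: 17 = 3·5 + 2; sub 6 for 5: 3·6 + 2; = 20; G_2 = 20−1 = 19
step 2: 19 = 3·6 + 1; sub 7 for 6: 3·7 + 1; = 22; G_3 = 22−1 = 21
step 3: 21 = 3·7; sub 8 for 7: 3·8; = 24; G_4 = 24−1 = 23
step 4: 23 = 2·8 + 7; sub 9 for 8: 2·9 + 7; = 25; G_5 = 25−1 = 24
step 5: 24 = 2·9 + 6; sub 10 for 9: 2·10 + 6; = 26; G_6 = 26−1 = 25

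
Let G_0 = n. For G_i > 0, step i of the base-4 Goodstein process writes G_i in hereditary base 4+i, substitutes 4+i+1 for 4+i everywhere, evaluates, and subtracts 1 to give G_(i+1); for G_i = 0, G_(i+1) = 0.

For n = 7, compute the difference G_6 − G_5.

G_0=7  [base 4] 4 + 3  →[4↦5]→  5 + 3 = 8  −1 ⇒ G_1=7
G_1=7  [base 5] 5 + 2  →[5↦6]→  6 + 2 = 8  −1 ⇒ G_2=7
G_2=7  [base 6] 6 + 1  →[6↦7]→  7 + 1 = 8  −1 ⇒ G_3=7
G_3=7  [base 7] 7  →[7↦8]→  8 = 8  −1 ⇒ G_4=7
G_4=7  [base 8] 7  →[8↦9]→  7 = 7  −1 ⇒ G_5=6
G_5=6  [base 9] 6  →[9↦10]→  6 = 6  −1 ⇒ G_6=5

-1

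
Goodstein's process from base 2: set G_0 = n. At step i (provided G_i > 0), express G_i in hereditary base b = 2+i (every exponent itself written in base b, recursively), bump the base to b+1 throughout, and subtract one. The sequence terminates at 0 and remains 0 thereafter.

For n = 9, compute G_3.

[0] 9 ≡ 2^(2 + 1) + 1 (base 2). Lift 3: 82. −1: 81.
[1] 81 ≡ 3^(3 + 1) (base 3). Lift 4: 1024. −1: 1023.
[2] 1023 ≡ 3·4^4 + 3·4^3 + 3·4^2 + 3·4 + 3 (base 4). Lift 5: 9843. −1: 9842.

9842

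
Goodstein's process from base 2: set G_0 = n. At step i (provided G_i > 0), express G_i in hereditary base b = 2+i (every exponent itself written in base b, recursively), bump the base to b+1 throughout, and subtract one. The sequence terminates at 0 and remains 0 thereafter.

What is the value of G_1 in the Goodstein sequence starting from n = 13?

[0] 13 ≡ 2^(2 + 1) + 2^2 + 1 (base 2). Lift 3: 109. −1: 108.
[1] 108 ≡ 3^(3 + 1) + 3^3 (base 3). Lift 4: 1280. −1: 1279.

108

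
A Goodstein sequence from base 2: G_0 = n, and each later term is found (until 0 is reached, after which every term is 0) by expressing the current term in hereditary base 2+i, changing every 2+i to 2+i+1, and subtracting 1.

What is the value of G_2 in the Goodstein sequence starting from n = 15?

15 —HB2→ 2^(2 + 1) + 2^2 + 2 + 1 —bump→ 3^(3 + 1) + 3^3 + 3 + 1 = 112 —(−1)→ 111
111 —HB3→ 3^(3 + 1) + 3^3 + 3 —bump→ 4^(4 + 1) + 4^4 + 4 = 1284 —(−1)→ 1283
1283 —HB4→ 4^(4 + 1) + 4^4 + 3 —bump→ 5^(5 + 1) + 5^5 + 3 = 18753 —(−1)→ 18752

1283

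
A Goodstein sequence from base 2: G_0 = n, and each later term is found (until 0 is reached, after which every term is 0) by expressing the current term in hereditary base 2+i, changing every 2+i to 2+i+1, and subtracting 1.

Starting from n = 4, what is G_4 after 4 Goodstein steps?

G_0=4  [base 2] 2^2  →[2↦3]→  3^3 = 27  −1 ⇒ G_1=26
G_1=26  [base 3] 2·3^2 + 2·3 + 2  →[3↦4]→  2·4^2 + 2·4 + 2 = 42  −1 ⇒ G_2=41
G_2=41  [base 4] 2·4^2 + 2·4 + 1  →[4↦5]→  2·5^2 + 2·5 + 1 = 61  −1 ⇒ G_3=60
G_3=60  [base 5] 2·5^2 + 2·5  →[5↦6]→  2·6^2 + 2·6 = 84  −1 ⇒ G_4=83
G_4=83  [base 6] 2·6^2 + 6 + 5  →[6↦7]→  2·7^2 + 7 + 5 = 110  −1 ⇒ G_5=109

83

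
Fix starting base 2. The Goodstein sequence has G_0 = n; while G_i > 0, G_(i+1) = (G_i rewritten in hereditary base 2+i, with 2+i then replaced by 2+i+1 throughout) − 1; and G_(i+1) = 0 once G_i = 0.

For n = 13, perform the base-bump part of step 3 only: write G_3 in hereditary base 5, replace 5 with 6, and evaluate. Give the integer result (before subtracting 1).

(0) 13|_2 = 2^(2 + 1) + 2^2 + 1 ↦ 3^(3 + 1) + 3^3 + 1|_3 = 109 ⇒ 108
(1) 108|_3 = 3^(3 + 1) + 3^3 ↦ 4^(4 + 1) + 4^4|_4 = 1280 ⇒ 1279
(2) 1279|_4 = 4^(4 + 1) + 3·4^3 + 3·4^2 + 3·4 + 3 ↦ 5^(5 + 1) + 3·5^3 + 3·5^2 + 3·5 + 3|_5 = 16093 ⇒ 16092
(3) 16092|_5 = 5^(5 + 1) + 3·5^3 + 3·5^2 + 3·5 + 2 ↦ 6^(6 + 1) + 3·6^3 + 3·6^2 + 3·6 + 2|_6 = 280712 ⇒ 280711

280712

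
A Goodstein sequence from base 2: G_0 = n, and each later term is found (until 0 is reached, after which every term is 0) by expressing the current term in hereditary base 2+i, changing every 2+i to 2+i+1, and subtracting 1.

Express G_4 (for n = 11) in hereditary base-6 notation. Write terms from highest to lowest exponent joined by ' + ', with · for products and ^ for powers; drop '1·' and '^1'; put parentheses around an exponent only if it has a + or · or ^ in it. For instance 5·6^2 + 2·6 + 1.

G_0=11  [base 2] 2^(2 + 1) + 2 + 1  →[2↦3]→  3^(3 + 1) + 3 + 1 = 85  −1 ⇒ G_1=84
G_1=84  [base 3] 3^(3 + 1) + 3  →[3↦4]→  4^(4 + 1) + 4 = 1028  −1 ⇒ G_2=1027
G_2=1027  [base 4] 4^(4 + 1) + 3  →[4↦5]→  5^(5 + 1) + 3 = 15628  −1 ⇒ G_3=15627
G_3=15627  [base 5] 5^(5 + 1) + 2  →[5↦6]→  6^(6 + 1) + 2 = 279938  −1 ⇒ G_4=279937
G_4=279937  [base 6] 6^(6 + 1) + 1  →[6↦7]→  7^(7 + 1) + 1 = 5764802  −1 ⇒ G_5=5764801

6^(6 + 1) + 1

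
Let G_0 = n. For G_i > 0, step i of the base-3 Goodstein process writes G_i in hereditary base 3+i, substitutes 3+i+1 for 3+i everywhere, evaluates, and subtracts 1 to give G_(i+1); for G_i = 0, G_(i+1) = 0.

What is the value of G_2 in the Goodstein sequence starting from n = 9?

9 —HB3→ 3^2 —bump→ 4^2 = 16 —(−1)→ 15
15 —HB4→ 3·4 + 3 —bump→ 3·5 + 3 = 18 —(−1)→ 17

17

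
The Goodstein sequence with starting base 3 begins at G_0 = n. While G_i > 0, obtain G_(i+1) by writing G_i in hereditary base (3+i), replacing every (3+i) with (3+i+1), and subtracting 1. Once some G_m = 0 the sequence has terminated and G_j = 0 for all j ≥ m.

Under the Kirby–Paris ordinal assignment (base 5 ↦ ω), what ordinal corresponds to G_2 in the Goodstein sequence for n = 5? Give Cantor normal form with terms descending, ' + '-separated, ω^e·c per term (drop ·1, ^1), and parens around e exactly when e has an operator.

ω

G_0 = 5. HB_3(5) = 3 + 2. Bump = 6. G_1 = 5.
G_1 = 5. HB_4(5) = 4 + 1. Bump = 6. G_2 = 5.
G_2 = 5. HB_5(5) = 5. Bump = 6. G_3 = 5.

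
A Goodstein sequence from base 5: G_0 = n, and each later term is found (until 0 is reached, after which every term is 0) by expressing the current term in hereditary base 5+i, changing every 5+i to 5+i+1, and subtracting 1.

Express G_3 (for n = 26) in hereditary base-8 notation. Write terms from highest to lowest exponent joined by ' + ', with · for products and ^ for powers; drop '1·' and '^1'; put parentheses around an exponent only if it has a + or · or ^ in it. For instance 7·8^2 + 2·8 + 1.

6·8 + 5

base 5: 26 = 5^2 + 1; at 6: 6^2 + 1 = 37; next = 36
base 6: 36 = 6^2; at 7: 7^2 = 49; next = 48
base 7: 48 = 6·7 + 6; at 8: 6·8 + 6 = 54; next = 53
base 8: 53 = 6·8 + 5; at 9: 6·9 + 5 = 59; next = 58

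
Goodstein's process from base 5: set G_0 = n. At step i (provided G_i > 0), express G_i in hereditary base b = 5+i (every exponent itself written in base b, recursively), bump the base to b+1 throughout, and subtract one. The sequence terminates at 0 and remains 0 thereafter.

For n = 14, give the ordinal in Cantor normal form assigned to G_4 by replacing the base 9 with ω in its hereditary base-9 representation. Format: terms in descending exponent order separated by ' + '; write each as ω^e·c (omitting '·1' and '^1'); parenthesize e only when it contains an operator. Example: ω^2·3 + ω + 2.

ω·2

(0) 14|_5 = 2·5 + 4 ↦ 2·6 + 4|_6 = 16 ⇒ 15
(1) 15|_6 = 2·6 + 3 ↦ 2·7 + 3|_7 = 17 ⇒ 16
(2) 16|_7 = 2·7 + 2 ↦ 2·8 + 2|_8 = 18 ⇒ 17
(3) 17|_8 = 2·8 + 1 ↦ 2·9 + 1|_9 = 19 ⇒ 18
(4) 18|_9 = 2·9 ↦ 2·10|_10 = 20 ⇒ 19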